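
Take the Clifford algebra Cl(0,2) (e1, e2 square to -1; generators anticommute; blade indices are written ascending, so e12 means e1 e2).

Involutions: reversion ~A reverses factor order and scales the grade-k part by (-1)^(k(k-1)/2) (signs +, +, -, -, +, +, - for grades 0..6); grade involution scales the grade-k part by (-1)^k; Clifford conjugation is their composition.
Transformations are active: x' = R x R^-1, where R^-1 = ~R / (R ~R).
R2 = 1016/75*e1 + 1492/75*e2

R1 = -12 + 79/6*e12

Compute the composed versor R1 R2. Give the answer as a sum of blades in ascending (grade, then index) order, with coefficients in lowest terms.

Distribute over the terms of R1 (each basis-blade product reordered to ascending indices, repeated generators contracted through their squares):
(-12) R2 = -4064/25*e1 - 5968/25*e2
(79/6*e12) R2 = -58934/225*e1 + 40132/225*e2
Summing the partial products and collecting blades:
Answer: -19102/45*e1 - 2716/45*e2


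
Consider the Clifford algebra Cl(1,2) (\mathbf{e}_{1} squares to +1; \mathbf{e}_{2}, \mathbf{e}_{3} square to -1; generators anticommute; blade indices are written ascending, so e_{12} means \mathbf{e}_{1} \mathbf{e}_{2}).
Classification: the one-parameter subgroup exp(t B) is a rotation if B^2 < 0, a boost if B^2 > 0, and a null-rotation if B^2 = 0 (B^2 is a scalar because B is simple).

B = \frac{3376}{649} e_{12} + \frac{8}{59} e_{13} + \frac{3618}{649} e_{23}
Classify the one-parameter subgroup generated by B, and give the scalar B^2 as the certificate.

B^2 term by term: the squares give (\frac{3376}{649})^2*(e_{12})^2 + (\frac{8}{59})^2*(e_{13})^2 + (\frac{3618}{649})^2*(e_{23})^2 = \frac{11397376}{421201}*(+1) + \frac{64}{3481}*(+1) + \frac{13089924}{421201}*(-1) = -4 (each basis 2-blade squares to minus the product of its generators' squares); cross terms between blades sharing an index anticommute and cancel. So B^2 = -4.
Answer: rotation, certificate B^2 = -4. No conjugation can change B^2 = -4; the sign gives the class.


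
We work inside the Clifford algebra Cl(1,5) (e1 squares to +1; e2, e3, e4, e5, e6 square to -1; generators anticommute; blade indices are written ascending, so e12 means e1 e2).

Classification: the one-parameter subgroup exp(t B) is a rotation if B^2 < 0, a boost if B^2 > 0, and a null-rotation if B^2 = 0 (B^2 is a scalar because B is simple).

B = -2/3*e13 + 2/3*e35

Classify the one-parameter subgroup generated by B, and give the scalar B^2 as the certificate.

B^2 term by term: the squares give (-2/3)^2*(e13)^2 + (2/3)^2*(e35)^2 = 4/9*(+1) + 4/9*(-1) = 0 (each basis 2-blade squares to minus the product of its generators' squares); cross terms between blades sharing an index anticommute and cancel. So B^2 = 0.
Answer: null-rotation, certificate B^2 = 0. Why this suffices: the scalar 0 survives any versor conjugation, so its sign alone determines the class however B is presented.


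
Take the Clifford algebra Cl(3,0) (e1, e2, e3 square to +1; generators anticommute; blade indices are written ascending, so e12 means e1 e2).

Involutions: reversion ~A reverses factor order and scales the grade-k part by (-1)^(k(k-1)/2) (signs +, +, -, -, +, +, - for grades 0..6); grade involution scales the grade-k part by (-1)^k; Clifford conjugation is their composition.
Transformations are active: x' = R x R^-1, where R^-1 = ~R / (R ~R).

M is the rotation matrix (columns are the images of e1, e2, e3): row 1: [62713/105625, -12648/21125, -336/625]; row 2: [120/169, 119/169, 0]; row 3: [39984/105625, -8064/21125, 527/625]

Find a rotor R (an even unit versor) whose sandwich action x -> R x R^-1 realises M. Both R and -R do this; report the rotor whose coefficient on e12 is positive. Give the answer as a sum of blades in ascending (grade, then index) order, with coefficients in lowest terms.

Method: write R = a + b12*e12 + b13*e13 + b23*e23 with a^2 + b12^2 + b13^2 + b23^2 = 1 (so R^-1 = ~R). Expanding the columns R e_j ~R gives tr M = 4a^2 - 1 and, from the antisymmetric part, M21 - M12 = -4a*b12, M13 - M31 = 4a*b13, M32 - M23 = -4a*b23.
Here tr M = 226151/105625, so a^2 = (1 + tr M)/4 = 82944/105625 and a = ±288/325. Taking a = 288/325: M21 - M12 = 27648/21125, M13 - M31 = -96768/105625, M32 - M23 = -8064/21125, giving b12 = -24/65, b13 = -84/325, b23 = 7/65, i.e. R = 288/325 - 24/65*e12 - 84/325*e13 + 7/65*e23.
Its e12 coefficient is negative, so report the other preimage -R.
Answer: -288/325 + 24/65*e12 + 84/325*e13 - 7/65*e23. Recall the cover is two-to-one: with M of trace 226151/105625, both preimages act alike, and the stated e12 sign chooses the sheet.


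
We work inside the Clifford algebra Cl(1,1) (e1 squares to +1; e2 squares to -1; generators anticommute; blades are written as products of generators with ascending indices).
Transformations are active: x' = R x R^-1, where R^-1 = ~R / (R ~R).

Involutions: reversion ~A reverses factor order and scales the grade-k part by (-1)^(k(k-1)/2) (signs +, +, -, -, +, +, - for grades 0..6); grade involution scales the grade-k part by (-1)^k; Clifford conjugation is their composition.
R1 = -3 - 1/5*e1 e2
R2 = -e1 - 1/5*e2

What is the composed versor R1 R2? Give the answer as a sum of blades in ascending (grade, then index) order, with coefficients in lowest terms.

Distribute over the terms of R1 (each basis-blade product reordered to ascending indices, repeated generators contracted through their squares):
(-3) R2 = 3*e1 + 3/5*e2
(-1/5*e1 e2) R2 = -1/25*e1 - 1/5*e2
Summing the partial products and collecting blades:
Answer: 74/25*e1 + 2/5*e2


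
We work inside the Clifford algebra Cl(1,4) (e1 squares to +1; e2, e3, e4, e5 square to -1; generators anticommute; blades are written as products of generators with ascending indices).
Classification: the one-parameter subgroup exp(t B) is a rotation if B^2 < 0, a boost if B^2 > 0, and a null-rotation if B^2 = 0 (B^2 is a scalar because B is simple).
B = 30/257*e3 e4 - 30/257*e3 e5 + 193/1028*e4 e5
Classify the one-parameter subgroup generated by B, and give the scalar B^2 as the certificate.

B^2 term by term: the squares give (30/257)^2*(e3 e4)^2 + (-30/257)^2*(e3 e5)^2 + (193/1028)^2*(e4 e5)^2 = 900/66049*(-1) + 900/66049*(-1) + 37249/1056784*(-1) = -1/16 (each basis 2-blade squares to minus the product of its generators' squares); cross terms between blades sharing an index anticommute and cancel. So B^2 = -1/16.
Answer: rotation, certificate B^2 = -1/16. Note: conjugating B changes its blade decomposition but never the scalar B^2 = -1/16, whose sign settles the classification.


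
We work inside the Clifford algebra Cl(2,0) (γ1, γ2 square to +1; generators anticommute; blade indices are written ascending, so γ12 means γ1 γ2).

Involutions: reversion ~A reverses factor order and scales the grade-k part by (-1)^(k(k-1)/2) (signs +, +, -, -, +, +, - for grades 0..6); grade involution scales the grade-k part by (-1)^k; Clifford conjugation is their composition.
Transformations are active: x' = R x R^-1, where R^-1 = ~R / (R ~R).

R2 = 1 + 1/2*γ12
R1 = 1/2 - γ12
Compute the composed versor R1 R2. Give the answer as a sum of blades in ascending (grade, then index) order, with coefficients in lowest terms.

Distribute over the terms of R1 (each basis-blade product reordered to ascending indices, repeated generators contracted through their squares):
(1/2) R2 = 1/2 + 1/4*γ12
(-γ12) R2 = 1/2 - γ12
Summing the partial products and collecting blades:
Answer: 1 - 3/4*γ12


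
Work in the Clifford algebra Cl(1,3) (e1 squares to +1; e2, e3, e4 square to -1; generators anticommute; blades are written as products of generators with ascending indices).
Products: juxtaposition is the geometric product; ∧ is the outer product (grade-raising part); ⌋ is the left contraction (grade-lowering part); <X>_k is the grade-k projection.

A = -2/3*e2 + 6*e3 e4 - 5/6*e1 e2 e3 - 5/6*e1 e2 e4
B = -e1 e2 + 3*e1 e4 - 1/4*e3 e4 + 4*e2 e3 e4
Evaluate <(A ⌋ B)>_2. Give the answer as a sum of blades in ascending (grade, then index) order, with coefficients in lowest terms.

step 1: 3/2 + 2/3*e1 - 24*e2 + 8/3*e3 e4
step 2: 8/3*e3 e4
Answer: 8/3*e3 e4


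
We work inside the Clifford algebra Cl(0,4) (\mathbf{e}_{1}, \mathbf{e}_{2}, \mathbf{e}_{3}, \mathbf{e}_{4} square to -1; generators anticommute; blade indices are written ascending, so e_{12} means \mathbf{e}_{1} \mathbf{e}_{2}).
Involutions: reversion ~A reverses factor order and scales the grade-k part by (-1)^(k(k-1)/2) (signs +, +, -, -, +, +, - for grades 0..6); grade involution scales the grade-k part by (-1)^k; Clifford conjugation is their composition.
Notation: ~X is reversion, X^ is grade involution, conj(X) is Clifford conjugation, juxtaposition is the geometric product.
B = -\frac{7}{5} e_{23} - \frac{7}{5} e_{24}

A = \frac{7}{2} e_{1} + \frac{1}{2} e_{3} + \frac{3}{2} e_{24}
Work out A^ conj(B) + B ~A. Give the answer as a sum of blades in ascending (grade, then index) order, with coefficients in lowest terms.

first term: -\frac{21}{10} - \frac{7}{10} e_{2} - \frac{21}{10} e_{34} - \frac{49}{10} e_{123} - \frac{49}{10} e_{124} + \frac{7}{10} e_{234}
second term: -\frac{21}{10} + \frac{7}{10} e_{2} + \frac{21}{10} e_{34} - \frac{49}{10} e_{123} - \frac{49}{10} e_{124} + \frac{7}{10} e_{234}
Answer: -\frac{21}{5} - \frac{49}{5} e_{123} - \frac{49}{5} e_{124} + \frac{7}{5} e_{234}


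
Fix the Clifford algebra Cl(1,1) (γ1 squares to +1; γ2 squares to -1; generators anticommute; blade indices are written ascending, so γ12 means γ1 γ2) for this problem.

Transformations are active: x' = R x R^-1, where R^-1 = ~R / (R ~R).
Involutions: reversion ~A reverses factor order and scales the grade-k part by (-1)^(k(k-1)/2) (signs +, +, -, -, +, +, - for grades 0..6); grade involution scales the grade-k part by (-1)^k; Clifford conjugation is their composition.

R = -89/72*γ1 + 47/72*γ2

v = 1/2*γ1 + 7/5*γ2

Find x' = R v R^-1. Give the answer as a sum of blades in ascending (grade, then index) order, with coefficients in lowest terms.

~R = -89/72*γ1 + 47/72*γ2, and R ~R = 119/108, so R^-1 = ~R / (119/108).
R v = -1103/720 - 1481/720*γ12
Answer: 83887/28560*γ1 - 18365/5712*γ2


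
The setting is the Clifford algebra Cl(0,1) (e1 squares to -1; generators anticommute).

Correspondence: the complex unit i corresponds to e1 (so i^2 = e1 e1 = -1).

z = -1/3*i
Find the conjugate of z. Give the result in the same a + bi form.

In blades: z = -1/3*e1.
Conjugation here is Clifford conjugation: the scalar is fixed and the grade-1 and grade-2 blades all flip sign, giving 1/3*e1; translating back:
Answer: 1/3*i


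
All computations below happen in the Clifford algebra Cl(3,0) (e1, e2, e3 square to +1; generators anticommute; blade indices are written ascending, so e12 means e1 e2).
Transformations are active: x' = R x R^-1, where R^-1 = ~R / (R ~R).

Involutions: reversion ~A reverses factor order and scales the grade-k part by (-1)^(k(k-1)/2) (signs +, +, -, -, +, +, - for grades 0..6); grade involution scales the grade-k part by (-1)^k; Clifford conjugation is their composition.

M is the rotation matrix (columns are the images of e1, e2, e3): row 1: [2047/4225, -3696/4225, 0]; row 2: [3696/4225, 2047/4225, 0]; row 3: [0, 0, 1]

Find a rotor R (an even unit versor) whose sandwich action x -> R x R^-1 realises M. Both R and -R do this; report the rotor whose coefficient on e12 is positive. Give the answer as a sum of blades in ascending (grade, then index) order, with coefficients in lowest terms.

Method: write R = a + b12*e12 + b13*e13 + b23*e23 with a^2 + b12^2 + b13^2 + b23^2 = 1 (so R^-1 = ~R). Expanding the columns R e_j ~R gives tr M = 4a^2 - 1 and, from the antisymmetric part, M21 - M12 = -4a*b12, M13 - M31 = 4a*b13, M32 - M23 = -4a*b23.
Here tr M = 8319/4225, so a^2 = (1 + tr M)/4 = 3136/4225 and a = ±56/65. Taking a = 56/65: M21 - M12 = 7392/4225, M13 - M31 = 0, M32 - M23 = 0, giving b12 = -33/65, b13 = 0, b23 = 0, i.e. R = 56/65 - 33/65*e12.
Its e12 coefficient is negative, so report the other preimage -R.
Answer: -56/65 + 33/65*e12. Note: both R and -R realise this M (trace 8319/4225); the covering map identifies them, and the e12-coefficient sign is the tie-breaker.


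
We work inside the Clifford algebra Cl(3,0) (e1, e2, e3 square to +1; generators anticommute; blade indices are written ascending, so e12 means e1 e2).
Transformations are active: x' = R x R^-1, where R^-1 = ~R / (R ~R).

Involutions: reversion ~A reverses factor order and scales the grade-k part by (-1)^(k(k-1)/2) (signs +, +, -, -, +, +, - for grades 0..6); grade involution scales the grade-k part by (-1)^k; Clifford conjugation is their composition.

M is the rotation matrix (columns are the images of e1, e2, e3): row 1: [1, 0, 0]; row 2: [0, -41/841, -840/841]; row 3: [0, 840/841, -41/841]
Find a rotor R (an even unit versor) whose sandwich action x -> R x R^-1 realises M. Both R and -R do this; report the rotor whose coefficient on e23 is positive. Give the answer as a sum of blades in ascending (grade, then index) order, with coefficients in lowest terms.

Method: write R = a + b12*e12 + b13*e13 + b23*e23 with a^2 + b12^2 + b13^2 + b23^2 = 1 (so R^-1 = ~R). Expanding the columns R e_j ~R gives tr M = 4a^2 - 1 and, from the antisymmetric part, M21 - M12 = -4a*b12, M13 - M31 = 4a*b13, M32 - M23 = -4a*b23.
Here tr M = 759/841, so a^2 = (1 + tr M)/4 = 400/841 and a = ±20/29. Taking a = 20/29: M21 - M12 = 0, M13 - M31 = 0, M32 - M23 = 1680/841, giving b12 = 0, b13 = 0, b23 = -21/29, i.e. R = 20/29 - 21/29*e23.
Its e23 coefficient is negative, so report the other preimage -R.
Answer: -20/29 + 21/29*e23. Recall the cover is two-to-one: with M of trace 759/841, both preimages act alike, and the stated e23 sign chooses the sheet.


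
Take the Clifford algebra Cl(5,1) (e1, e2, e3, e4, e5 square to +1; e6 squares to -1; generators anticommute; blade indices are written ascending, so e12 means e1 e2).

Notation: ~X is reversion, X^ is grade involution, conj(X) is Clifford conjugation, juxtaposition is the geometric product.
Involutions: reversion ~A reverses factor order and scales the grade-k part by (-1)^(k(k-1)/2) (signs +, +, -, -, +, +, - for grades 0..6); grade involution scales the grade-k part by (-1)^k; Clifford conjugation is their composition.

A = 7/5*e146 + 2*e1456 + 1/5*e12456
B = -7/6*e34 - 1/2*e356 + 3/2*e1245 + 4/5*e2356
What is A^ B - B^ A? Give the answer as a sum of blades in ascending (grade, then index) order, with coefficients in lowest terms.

first term: -3/10*e6 - 3*e26 + 21/25*e134 - 49/30*e136 - 21/10*e256 + 3/2*e1234 + 7/10*e1345 + 7/3*e1356 - 28/25*e12345 - 7/30*e12356
second term: 3/10*e6 + 3*e26 - 29/25*e134 - 49/30*e136 + 21/10*e256 + 17/10*e1234 + 7/10*e1345 - 7/3*e1356 - 28/25*e12345 - 7/30*e12356
Answer: -3/5*e6 - 6*e26 + 2*e134 - 21/5*e256 - 1/5*e1234 + 14/3*e1356


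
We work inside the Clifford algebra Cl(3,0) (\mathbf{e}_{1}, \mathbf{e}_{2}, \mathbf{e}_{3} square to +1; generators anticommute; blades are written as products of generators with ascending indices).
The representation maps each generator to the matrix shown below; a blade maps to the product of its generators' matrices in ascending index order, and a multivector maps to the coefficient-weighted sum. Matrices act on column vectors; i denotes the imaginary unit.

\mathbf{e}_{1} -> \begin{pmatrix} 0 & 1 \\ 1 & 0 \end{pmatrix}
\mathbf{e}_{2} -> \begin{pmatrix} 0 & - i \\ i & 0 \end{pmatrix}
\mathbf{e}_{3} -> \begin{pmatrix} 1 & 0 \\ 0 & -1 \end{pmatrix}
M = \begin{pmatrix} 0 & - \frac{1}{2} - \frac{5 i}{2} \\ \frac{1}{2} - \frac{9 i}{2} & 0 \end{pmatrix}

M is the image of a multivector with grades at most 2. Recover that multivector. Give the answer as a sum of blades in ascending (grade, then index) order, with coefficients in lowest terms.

Method: 1, rho(e_{1}), rho(e_{2}), rho(e_{3}) form a trace-orthogonal basis of the 2x2 complex matrices (tr(X Y) = 2 if X = Y, else 0), so M = m0*1 + m1*rho(e_{1}) + m2*rho(e_{2}) + m3*rho(e_{3}) with m0 = tr(M)/2 = 0, m1 = tr(M rho(e_{1}))/2 = - \frac{7 i}{2}, m2 = tr(M rho(e_{2}))/2 = -1 - \frac{i}{2}, m3 = tr(M rho(e_{3}))/2 = 0.
Multiplying table entries, the bivector images are rho(e_{1} e_{2}) = i*rho(e_{3}), rho(e_{1} e_{3}) = -i*rho(e_{2}), rho(e_{2} e_{3}) = i*rho(e_{1}); with real blade coefficients the real parts of m0..m3 are the coefficients of 1, e_{1}, e_{2}, e_{3} and the imaginary parts give the bivectors (e_{2} e_{3}: Im m1, e_{1} e_{3}: -Im m2, e_{1} e_{2}: Im m3).
Answer: -e_{2} + \frac{1}{2} e_{1} e_{3} - \frac{7}{2} e_{2} e_{3}


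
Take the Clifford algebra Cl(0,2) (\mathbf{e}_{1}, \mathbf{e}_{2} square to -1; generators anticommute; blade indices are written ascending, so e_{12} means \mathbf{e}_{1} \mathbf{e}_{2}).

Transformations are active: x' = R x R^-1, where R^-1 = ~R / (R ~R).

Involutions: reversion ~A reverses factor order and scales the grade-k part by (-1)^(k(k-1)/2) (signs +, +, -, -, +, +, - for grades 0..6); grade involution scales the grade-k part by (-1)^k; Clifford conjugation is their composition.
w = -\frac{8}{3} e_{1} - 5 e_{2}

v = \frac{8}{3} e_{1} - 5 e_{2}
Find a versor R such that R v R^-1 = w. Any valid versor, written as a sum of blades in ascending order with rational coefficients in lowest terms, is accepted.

Equal squares first: v^2 = w^2 = -\frac{289}{9}. Then v + w = -10 e_{2} is a versor taking v to w, provided it is invertible.
Answer: -10 e_{2}


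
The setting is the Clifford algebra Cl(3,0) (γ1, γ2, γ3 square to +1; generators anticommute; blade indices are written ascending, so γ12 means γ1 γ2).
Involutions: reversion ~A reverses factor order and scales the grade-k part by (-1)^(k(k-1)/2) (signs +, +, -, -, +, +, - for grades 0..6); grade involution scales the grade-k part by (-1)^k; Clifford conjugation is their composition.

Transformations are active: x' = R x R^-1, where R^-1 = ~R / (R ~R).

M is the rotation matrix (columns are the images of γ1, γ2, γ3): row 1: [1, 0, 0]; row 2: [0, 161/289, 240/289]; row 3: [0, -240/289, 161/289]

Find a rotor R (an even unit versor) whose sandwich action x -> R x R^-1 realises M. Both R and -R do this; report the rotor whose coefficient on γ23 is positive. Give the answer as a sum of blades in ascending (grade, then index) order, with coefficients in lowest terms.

Method: write R = a + b12*γ12 + b13*γ13 + b23*γ23 with a^2 + b12^2 + b13^2 + b23^2 = 1 (so R^-1 = ~R). Expanding the columns R e_j ~R gives tr M = 4a^2 - 1 and, from the antisymmetric part, M21 - M12 = -4a*b12, M13 - M31 = 4a*b13, M32 - M23 = -4a*b23.
Here tr M = 611/289, so a^2 = (1 + tr M)/4 = 225/289 and a = ±15/17. Taking a = 15/17: M21 - M12 = 0, M13 - M31 = 0, M32 - M23 = -480/289, giving b12 = 0, b13 = 0, b23 = 8/17, i.e. R = 15/17 + 8/17*γ23.
Its γ23 coefficient is already positive.
Answer: 15/17 + 8/17*γ23. Sheet selection: the two-to-one cover makes ±R indistinguishable at the matrix level (trace 611/289), so uniqueness comes from the required sign on γ23.


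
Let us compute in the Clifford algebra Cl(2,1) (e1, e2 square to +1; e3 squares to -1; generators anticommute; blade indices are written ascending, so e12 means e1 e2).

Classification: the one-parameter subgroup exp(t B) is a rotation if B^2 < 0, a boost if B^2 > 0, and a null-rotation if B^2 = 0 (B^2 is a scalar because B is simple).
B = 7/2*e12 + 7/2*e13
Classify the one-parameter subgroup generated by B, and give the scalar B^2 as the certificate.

B^2 term by term: the squares give (7/2)^2*(e12)^2 + (7/2)^2*(e13)^2 = 49/4*(-1) + 49/4*(+1) = 0 (each basis 2-blade squares to minus the product of its generators' squares); cross terms between blades sharing an index anticommute and cancel. So B^2 = 0.
Answer: null-rotation, certificate B^2 = 0. The class reads off the invariant scalar 0 directly.


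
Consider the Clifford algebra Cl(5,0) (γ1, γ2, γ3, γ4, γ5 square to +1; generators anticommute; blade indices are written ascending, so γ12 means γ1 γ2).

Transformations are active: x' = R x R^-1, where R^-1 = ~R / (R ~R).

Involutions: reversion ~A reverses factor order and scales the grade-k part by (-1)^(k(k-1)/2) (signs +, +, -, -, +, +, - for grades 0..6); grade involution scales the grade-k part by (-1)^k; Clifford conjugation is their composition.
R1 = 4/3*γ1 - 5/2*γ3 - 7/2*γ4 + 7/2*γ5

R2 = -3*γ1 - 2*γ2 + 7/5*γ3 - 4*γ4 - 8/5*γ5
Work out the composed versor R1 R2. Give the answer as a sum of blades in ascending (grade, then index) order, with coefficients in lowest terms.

Distribute over the terms of R1 (each basis-blade product reordered to ascending indices, repeated generators contracted through their squares):
(4/3*γ1) R2 = -4 - 8/3*γ12 + 28/15*γ13 - 16/3*γ14 - 32/15*γ15
(-5/2*γ3) R2 = -7/2 - 15/2*γ13 - 5*γ23 + 10*γ34 + 4*γ35
(-7/2*γ4) R2 = 14 - 21/2*γ14 - 7*γ24 + 49/10*γ34 + 28/5*γ45
(7/2*γ5) R2 = -28/5 + 21/2*γ15 + 7*γ25 - 49/10*γ35 + 14*γ45
Summing the partial products and collecting blades:
Answer: 9/10 - 8/3*γ12 - 169/30*γ13 - 95/6*γ14 + 251/30*γ15 - 5*γ23 - 7*γ24 + 7*γ25 + 149/10*γ34 - 9/10*γ35 + 98/5*γ45


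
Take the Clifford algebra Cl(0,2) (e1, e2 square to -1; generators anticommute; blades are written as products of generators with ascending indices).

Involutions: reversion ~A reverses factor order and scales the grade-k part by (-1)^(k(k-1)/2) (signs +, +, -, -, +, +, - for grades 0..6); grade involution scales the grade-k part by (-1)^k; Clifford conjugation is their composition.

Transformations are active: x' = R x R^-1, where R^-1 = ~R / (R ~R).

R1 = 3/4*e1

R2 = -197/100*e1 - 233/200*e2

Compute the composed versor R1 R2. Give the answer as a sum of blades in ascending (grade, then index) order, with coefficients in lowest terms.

Distribute over the terms of R1 (each basis-blade product reordered to ascending indices, repeated generators contracted through their squares):
(3/4*e1) R2 = 591/400 - 699/800*e1 e2
Answer: 591/400 - 699/800*e1 e2


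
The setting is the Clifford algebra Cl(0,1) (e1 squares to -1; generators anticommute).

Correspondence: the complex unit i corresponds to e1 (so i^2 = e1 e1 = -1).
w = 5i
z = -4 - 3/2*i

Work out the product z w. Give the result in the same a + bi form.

In blades: z = -4 - 3/2*e1, w = 5*e1.
Distribute z over w term by term (generator squares from the signature, products reordered to ascending indices): (-4)*w = -20*e1; (-3/2*e1)*w = 15/2.
Sum: 15/2 - 20*e1; translating back through the correspondence:
Answer: 15/2 - 20i


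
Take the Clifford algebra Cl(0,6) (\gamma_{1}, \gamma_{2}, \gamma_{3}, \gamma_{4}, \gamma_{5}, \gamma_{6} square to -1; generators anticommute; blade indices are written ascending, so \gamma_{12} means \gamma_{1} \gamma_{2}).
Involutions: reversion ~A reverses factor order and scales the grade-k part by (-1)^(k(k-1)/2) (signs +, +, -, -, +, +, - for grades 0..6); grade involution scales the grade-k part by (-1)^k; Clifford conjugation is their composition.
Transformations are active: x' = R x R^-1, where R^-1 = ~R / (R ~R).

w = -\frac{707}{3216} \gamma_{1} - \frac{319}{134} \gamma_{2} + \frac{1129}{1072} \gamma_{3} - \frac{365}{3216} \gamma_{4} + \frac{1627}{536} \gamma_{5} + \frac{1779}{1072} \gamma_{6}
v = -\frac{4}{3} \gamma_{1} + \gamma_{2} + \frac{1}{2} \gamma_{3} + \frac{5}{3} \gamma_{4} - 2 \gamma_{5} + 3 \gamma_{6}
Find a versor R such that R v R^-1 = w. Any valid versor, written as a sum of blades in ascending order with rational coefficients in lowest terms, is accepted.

The midline construction: v and w both square to -\frac{677}{36}, so reflecting in their sum -\frac{1665}{1072} \gamma_{1} - \frac{185}{134} \gamma_{2} + \frac{1665}{1072} \gamma_{3} + \frac{1665}{1072} \gamma_{4} + \frac{555}{536} \gamma_{5} + \frac{4995}{1072} \gamma_{6} exchanges them.
Answer: -\frac{1665}{1072} \gamma_{1} - \frac{185}{134} \gamma_{2} + \frac{1665}{1072} \gamma_{3} + \frac{1665}{1072} \gamma_{4} + \frac{555}{536} \gamma_{5} + \frac{4995}{1072} \gamma_{6}


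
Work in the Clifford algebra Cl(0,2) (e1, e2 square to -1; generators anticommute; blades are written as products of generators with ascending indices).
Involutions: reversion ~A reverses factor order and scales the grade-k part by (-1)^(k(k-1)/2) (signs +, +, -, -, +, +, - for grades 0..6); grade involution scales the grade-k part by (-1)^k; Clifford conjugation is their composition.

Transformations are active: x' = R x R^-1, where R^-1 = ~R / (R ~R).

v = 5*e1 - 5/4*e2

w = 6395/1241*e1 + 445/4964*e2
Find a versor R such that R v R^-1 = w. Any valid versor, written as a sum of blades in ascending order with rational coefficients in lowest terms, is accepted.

A norm check does it: q(v) = q(w) = -425/16, hence R = v + w = 12600/1241*e1 - 1440/1241*e2 realises the map — parallel part kept, (v - w)/2 negated, v carried to w.
Answer: 12600/1241*e1 - 1440/1241*e2


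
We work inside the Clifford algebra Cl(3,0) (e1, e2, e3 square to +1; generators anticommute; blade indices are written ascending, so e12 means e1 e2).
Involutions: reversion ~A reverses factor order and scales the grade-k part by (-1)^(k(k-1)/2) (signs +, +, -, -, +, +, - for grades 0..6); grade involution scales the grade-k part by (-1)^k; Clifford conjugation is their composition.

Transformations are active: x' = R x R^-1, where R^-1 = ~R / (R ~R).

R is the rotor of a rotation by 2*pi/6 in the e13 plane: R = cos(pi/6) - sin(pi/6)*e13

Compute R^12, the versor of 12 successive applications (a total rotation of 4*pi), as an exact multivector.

Half-angle bookkeeping: 12 applications in e13 add up to rotor phase 12*pi/6 = 2*pi, so R^12 = cos(2*pi) - sin(2*pi)*e13.
cos(2*pi) = 1 and sin(2*pi) = 0, so R^12 = 1. The total rotation 4*pi is 2 full turns, so every vector returns to itself, yet the rotor is +1, back on the identity sheet (an even number of 2*pi turns).
Answer: 1


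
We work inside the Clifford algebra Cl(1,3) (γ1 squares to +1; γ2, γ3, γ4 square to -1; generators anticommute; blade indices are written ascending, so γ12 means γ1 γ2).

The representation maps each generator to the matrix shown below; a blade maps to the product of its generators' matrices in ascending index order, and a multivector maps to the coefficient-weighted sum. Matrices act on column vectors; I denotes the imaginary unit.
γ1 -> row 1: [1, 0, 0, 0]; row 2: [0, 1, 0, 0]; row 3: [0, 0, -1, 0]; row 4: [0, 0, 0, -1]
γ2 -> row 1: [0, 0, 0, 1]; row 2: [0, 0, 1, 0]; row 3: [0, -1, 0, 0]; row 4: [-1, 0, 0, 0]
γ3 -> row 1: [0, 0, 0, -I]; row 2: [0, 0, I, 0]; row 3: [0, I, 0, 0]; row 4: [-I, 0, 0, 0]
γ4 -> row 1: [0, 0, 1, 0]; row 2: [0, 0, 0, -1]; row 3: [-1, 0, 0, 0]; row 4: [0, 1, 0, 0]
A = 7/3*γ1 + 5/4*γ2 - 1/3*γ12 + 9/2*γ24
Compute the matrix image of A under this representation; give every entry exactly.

Bivector images (products of the table entries): rho(γ12) = rho(γ1)rho(γ2) = row 1: [0, 0, 0, 1]; row 2: [0, 0, 1, 0]; row 3: [0, 1, 0, 0]; row 4: [1, 0, 0, 0]; rho(γ24) = rho(γ2)rho(γ4) = row 1: [0, 1, 0, 0]; row 2: [-1, 0, 0, 0]; row 3: [0, 0, 0, 1]; row 4: [0, 0, -1, 0].
M = (7/3)*rho(γ1) + (5/4)*rho(γ2) + (-1/3)*rho(γ12) + (9/2)*rho(γ24), summed entrywise:
Answer: row 1: [7/3, 9/2, 0, 11/12]; row 2: [-9/2, 7/3, 11/12, 0]; row 3: [0, -19/12, -7/3, 9/2]; row 4: [-19/12, 0, -9/2, -7/3]


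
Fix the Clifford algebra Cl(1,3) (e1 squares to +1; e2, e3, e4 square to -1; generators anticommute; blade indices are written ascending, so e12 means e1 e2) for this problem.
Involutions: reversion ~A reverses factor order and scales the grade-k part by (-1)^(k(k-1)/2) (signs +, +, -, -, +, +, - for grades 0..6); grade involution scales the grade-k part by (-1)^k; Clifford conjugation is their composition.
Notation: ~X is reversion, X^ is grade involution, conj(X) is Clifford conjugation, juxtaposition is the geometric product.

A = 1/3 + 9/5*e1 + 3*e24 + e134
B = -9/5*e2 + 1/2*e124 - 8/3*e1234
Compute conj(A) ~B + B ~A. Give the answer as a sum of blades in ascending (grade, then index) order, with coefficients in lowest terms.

first term: -3/2*e1 + 31/15*e2 + 27/5*e4 + 81/25*e12 + 8*e13 + 1/2*e23 + 9/10*e24 - 1/6*e124 + 24/5*e234 - 121/45*e1234
second term: 3/2*e1 + 31/15*e2 - 27/5*e4 + 81/25*e12 + 8*e13 - 1/2*e23 + 9/10*e24 + 1/6*e124 + 24/5*e234 - 121/45*e1234
Answer: 62/15*e2 + 162/25*e12 + 16*e13 + 9/5*e24 + 48/5*e234 - 242/45*e1234


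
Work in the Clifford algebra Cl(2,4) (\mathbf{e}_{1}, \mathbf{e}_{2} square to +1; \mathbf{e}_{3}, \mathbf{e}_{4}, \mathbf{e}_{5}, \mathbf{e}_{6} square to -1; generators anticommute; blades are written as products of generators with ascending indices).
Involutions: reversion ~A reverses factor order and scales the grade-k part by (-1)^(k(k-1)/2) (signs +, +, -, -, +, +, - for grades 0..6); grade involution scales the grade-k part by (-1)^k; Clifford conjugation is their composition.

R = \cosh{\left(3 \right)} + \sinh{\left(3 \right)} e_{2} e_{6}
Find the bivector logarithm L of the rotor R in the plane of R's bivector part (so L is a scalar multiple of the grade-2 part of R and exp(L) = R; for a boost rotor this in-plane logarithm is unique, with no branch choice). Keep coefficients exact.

The scalar part of R is \cosh{\left(3 \right)}, which fixes the rapidity magnitude through cosh (cosh is even, so it cannot fix the sign — the bivector part carries that); dividing the bivector part by sinh of the rapidity gives the plane, and L = rapidity * plane, where the joint sign ambiguity of (rapidity, plane) cancels in the product.
Concretely: cosh(rapidity) = \cosh{\left(3 \right)} gives rapidity = ±3, and since rapidity/sinh(rapidity) is even the sign is immaterial: L = (rapidity/sinh(rapidity)) * <R>_2 = (\frac{3}{\sinh{\left(3 \right)}}) * <R>_2.
Answer: 3 e_{2} e_{6}


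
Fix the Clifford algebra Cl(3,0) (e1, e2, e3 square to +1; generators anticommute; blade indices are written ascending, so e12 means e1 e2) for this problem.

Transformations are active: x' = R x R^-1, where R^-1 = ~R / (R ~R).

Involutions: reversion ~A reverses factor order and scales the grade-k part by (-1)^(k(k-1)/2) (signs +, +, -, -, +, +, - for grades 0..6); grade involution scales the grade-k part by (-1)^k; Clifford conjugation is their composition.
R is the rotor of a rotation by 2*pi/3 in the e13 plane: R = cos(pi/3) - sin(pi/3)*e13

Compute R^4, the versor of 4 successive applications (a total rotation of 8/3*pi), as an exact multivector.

The rotor phase is half the rotation angle and phases add under composition, so 4 steps in the e13 plane accumulate phase 4*(pi/3) = 4*pi/3: R^4 = cos(4*pi/3) - sin(4*pi/3)*e13.
cos(4*pi/3) = -1/2 and sin(4*pi/3) = -sqrt(3)/2, so R^4 = -1/2 + sqrt(3)/2*e13. The net rotation is 2/3*pi (after discarding 1 full turn, each of which contributes a factor -1 to the rotor); the rotor keeps the half-angle phase exactly.
Answer: -1/2 + sqrt(3)/2*e13


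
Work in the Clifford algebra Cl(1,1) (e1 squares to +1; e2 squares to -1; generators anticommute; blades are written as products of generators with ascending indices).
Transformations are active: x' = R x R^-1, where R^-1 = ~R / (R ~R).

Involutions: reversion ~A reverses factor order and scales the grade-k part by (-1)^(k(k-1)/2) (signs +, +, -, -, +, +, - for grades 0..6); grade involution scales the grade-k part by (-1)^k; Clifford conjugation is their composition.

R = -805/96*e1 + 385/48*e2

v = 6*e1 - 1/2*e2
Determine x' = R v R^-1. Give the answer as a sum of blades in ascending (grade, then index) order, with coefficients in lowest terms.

~R = -805/96*e1 + 385/48*e2, and R ~R = 6125/1024, so R^-1 = ~R / (6125/1024).
R v = -4445/96 - 8435/192*e1 e2
Answer: 5572/45*e1 - 11131/90*e2


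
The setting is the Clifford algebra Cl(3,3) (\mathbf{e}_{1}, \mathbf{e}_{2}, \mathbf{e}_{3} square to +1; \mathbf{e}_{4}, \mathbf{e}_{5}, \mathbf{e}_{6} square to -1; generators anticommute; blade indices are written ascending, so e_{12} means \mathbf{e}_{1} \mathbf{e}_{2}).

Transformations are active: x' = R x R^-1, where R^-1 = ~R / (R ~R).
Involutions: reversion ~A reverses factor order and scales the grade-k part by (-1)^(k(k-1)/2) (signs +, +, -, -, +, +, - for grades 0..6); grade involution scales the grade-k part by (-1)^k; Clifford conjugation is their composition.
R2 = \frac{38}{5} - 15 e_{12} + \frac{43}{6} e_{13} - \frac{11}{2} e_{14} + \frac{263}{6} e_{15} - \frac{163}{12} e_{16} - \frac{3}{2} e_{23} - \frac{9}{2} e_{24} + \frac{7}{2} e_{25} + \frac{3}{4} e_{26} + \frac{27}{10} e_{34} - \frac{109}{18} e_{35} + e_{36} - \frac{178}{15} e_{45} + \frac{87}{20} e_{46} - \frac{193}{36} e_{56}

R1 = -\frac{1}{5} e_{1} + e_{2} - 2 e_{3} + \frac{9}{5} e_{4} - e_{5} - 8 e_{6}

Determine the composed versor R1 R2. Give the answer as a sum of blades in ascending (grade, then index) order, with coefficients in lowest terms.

Distribute over the terms of R1 (each basis-blade product reordered to ascending indices, repeated generators contracted through their squares):
(-\frac{1}{5} e_{1}) R2 = -\frac{38}{25} e_{1} + 3 e_{2} - \frac{43}{30} e_{3} + \frac{11}{10} e_{4} - \frac{263}{30} e_{5} + \frac{163}{60} e_{6} + \frac{3}{10} e_{123} + \frac{9}{10} e_{124} - \frac{7}{10} e_{125} - \frac{3}{20} e_{126} - \frac{27}{50} e_{134} + \frac{109}{90} e_{135} - \frac{1}{5} e_{136} + \frac{178}{75} e_{145} - \frac{87}{100} e_{146} + \frac{193}{180} e_{156}
(e_{2}) R2 = 15 e_{1} + \frac{38}{5} e_{2} - \frac{3}{2} e_{3} - \frac{9}{2} e_{4} + \frac{7}{2} e_{5} + \frac{3}{4} e_{6} - \frac{43}{6} e_{123} + \frac{11}{2} e_{124} - \frac{263}{6} e_{125} + \frac{163}{12} e_{126} + \frac{27}{10} e_{234} - \frac{109}{18} e_{235} + e_{236} - \frac{178}{15} e_{245} + \frac{87}{20} e_{246} - \frac{193}{36} e_{256}
(-2 e_{3}) R2 = \frac{43}{3} e_{1} - 3 e_{2} - \frac{76}{5} e_{3} - \frac{27}{5} e_{4} + \frac{109}{9} e_{5} - 2 e_{6} + 30 e_{123} - 11 e_{134} + \frac{263}{3} e_{135} - \frac{163}{6} e_{136} - 9 e_{234} + 7 e_{235} + \frac{3}{2} e_{236} + \frac{356}{15} e_{345} - \frac{87}{10} e_{346} + \frac{193}{18} e_{356}
(\frac{9}{5} e_{4}) R2 = -\frac{99}{10} e_{1} - \frac{81}{10} e_{2} + \frac{243}{50} e_{3} + \frac{342}{25} e_{4} + \frac{534}{25} e_{5} - \frac{783}{100} e_{6} - 27 e_{124} + \frac{129}{10} e_{134} - \frac{789}{10} e_{145} + \frac{489}{20} e_{146} - \frac{27}{10} e_{234} - \frac{63}{10} e_{245} - \frac{27}{20} e_{246} + \frac{109}{10} e_{345} - \frac{9}{5} e_{346} - \frac{193}{20} e_{456}
(-e_{5}) R2 = -\frac{263}{6} e_{1} - \frac{7}{2} e_{2} + \frac{109}{18} e_{3} + \frac{178}{15} e_{4} - \frac{38}{5} e_{5} - \frac{193}{36} e_{6} + 15 e_{125} - \frac{43}{6} e_{135} + \frac{11}{2} e_{145} - \frac{163}{12} e_{156} + \frac{3}{2} e_{235} + \frac{9}{2} e_{245} + \frac{3}{4} e_{256} - \frac{27}{10} e_{345} + e_{356} + \frac{87}{20} e_{456}
(-8 e_{6}) R2 = \frac{326}{3} e_{1} - 6 e_{2} - 8 e_{3} - \frac{174}{5} e_{4} + \frac{386}{9} e_{5} - \frac{304}{5} e_{6} + 120 e_{126} - \frac{172}{3} e_{136} + 44 e_{146} - \frac{1052}{3} e_{156} + 12 e_{236} + 36 e_{246} - 28 e_{256} - \frac{108}{5} e_{346} + \frac{436}{9} e_{356} + \frac{1424}{15} e_{456}
Summing the partial products and collecting blades:
Answer: \frac{6206}{75} e_{1} - 10 e_{2} - \frac{3424}{225} e_{3} - \frac{1354}{75} e_{4} + \frac{4762}{75} e_{5} - \frac{16318}{225} e_{6} + \frac{347}{15} e_{123} - \frac{103}{5} e_{124} - \frac{443}{15} e_{125} + \frac{4003}{30} e_{126} + \frac{34}{25} e_{134} + \frac{3677}{45} e_{135} - \frac{847}{10} e_{136} - \frac{5327}{75} e_{145} + \frac{3379}{50} e_{146} - \frac{16343}{45} e_{156} - 9 e_{234} + \frac{22}{9} e_{235} + \frac{29}{2} e_{236} - \frac{41}{3} e_{245} + 39 e_{246} - \frac{587}{18} e_{256} + \frac{479}{15} e_{345} - \frac{321}{10} e_{346} + \frac{361}{6} e_{356} + \frac{2689}{30} e_{456}


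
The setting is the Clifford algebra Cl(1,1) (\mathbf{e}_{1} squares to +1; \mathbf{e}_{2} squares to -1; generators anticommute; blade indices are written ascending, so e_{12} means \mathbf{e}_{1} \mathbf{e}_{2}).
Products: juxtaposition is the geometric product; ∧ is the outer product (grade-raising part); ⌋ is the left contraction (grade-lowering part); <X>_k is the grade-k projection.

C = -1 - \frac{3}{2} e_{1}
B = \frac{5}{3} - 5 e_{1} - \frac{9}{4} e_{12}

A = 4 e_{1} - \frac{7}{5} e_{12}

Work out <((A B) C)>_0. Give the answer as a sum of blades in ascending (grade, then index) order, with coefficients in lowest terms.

step 1: -\frac{337}{20} + \frac{20}{3} e_{1} - 16 e_{2} - \frac{7}{3} e_{12}
step 2: \frac{137}{20} + \frac{2233}{120} e_{1} + \frac{25}{2} e_{2} - \frac{65}{3} e_{12}
step 3: \frac{137}{20}
Answer: \frac{137}{20}


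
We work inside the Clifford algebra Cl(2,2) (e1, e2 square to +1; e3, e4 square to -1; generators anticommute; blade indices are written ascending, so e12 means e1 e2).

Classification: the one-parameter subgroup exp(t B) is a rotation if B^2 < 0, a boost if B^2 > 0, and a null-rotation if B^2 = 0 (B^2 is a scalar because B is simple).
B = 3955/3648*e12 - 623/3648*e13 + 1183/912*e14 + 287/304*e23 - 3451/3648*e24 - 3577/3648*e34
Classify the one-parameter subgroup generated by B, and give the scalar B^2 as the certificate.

B^2 term by term: the squares give (3955/3648)^2*(e12)^2 + (-623/3648)^2*(e13)^2 + (1183/912)^2*(e14)^2 + (287/304)^2*(e23)^2 + (-3451/3648)^2*(e24)^2 + (-3577/3648)^2*(e34)^2 = 15642025/13307904*(-1) + 388129/13307904*(+1) + 1399489/831744*(+1) + 82369/92416*(+1) + 11909401/13307904*(+1) + 12794929/13307904*(-1) = 49/36 (each basis 2-blade squares to minus the product of its generators' squares); cross terms between blades sharing an index anticommute and cancel; the commuting (index-disjoint) pairs give grade-4 terms 2*c*c'*(blade product), which cancel blade by blade — e1234: -14147035/6653952 - 2149973/6653952 + 339521/138624 = 0 — confirming B is simple. So B^2 = 49/36.
Answer: boost, certificate B^2 = 49/36. The class reads off the invariant scalar 49/36 directly.


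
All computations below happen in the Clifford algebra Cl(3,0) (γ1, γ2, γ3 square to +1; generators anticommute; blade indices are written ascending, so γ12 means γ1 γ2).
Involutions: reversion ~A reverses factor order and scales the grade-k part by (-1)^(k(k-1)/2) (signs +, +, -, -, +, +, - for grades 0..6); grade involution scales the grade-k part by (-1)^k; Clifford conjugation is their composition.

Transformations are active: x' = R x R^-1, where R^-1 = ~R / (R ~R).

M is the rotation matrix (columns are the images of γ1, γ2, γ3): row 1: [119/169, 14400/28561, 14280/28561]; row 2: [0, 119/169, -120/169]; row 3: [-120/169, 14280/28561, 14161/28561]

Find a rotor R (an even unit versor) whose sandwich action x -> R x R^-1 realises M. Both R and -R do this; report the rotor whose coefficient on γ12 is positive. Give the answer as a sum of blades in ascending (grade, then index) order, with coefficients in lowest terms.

Method: write R = a + b12*γ12 + b13*γ13 + b23*γ23 with a^2 + b12^2 + b13^2 + b23^2 = 1 (so R^-1 = ~R). Expanding the columns R e_j ~R gives tr M = 4a^2 - 1 and, from the antisymmetric part, M21 - M12 = -4a*b12, M13 - M31 = 4a*b13, M32 - M23 = -4a*b23.
Here tr M = 54383/28561, so a^2 = (1 + tr M)/4 = 20736/28561 and a = ±144/169. Taking a = 144/169: M21 - M12 = -14400/28561, M13 - M31 = 34560/28561, M32 - M23 = 34560/28561, giving b12 = 25/169, b13 = 60/169, b23 = -60/169, i.e. R = 144/169 + 25/169*γ12 + 60/169*γ13 - 60/169*γ23.
Its γ12 coefficient is already positive.
Answer: 144/169 + 25/169*γ12 + 60/169*γ13 - 60/169*γ23. Note: both R and -R realise this M (trace 54383/28561); the covering map identifies them, and the γ12-coefficient sign is the tie-breaker.


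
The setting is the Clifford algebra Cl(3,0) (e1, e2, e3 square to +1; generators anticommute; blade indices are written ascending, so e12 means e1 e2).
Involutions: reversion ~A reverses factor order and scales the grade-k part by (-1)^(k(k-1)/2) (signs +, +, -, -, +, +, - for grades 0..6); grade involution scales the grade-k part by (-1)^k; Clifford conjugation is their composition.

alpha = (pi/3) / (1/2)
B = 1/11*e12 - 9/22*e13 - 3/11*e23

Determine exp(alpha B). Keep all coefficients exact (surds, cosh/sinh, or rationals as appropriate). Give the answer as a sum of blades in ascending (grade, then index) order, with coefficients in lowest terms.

B^2 term by term: the squares give (1/11)^2*(e12)^2 + (-9/22)^2*(e13)^2 + (-3/11)^2*(e23)^2 = 1/121*(-1) + 81/484*(-1) + 9/121*(-1) = -1/4 (each basis 2-blade squares to minus the product of its generators' squares); cross terms between blades sharing an index anticommute and cancel. So B^2 = -1/4.
B^2 = -1/4 — B^2 < 0, so the exponential closes trigonometrically: l = 1/2, alpha*l = pi/3, so exp(alpha B) = cos(pi/3) + (sin(pi/3)/(1/2))*B = 1/2 + (sqrt(3))*B.
Answer: 1/2 + sqrt(3)/11*e12 - 9*sqrt(3)/22*e13 - 3*sqrt(3)/11*e23
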